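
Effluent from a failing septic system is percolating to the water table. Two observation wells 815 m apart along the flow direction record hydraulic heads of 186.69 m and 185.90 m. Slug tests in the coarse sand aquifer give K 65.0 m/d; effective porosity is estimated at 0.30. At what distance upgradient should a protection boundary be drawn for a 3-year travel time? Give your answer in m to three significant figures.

Hydraulic gradient i = (186.69 − 185.90) / 815 = 0.79 / 815 = 9.693e-4
Specific discharge q = 65.0 × 9.693e-4 = 0.06301 m/d
v = Ki/n = 65.0·9.693e-4/0.30 = 0.2100 m/d
T = 3 yr × 365 = 1095 d
L = v × T = 0.2100 × 1095 = 230.0 m

230 m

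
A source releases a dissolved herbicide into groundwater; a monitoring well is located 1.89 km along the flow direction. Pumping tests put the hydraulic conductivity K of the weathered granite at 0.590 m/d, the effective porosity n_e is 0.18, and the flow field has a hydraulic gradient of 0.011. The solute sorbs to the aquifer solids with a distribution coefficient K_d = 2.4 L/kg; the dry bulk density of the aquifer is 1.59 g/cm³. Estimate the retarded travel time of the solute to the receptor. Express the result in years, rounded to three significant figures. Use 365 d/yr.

3190 years

Darcy flux q = K·i = 0.590 × 0.011 = 0.006490 m/d
v = Ki/n = 0.590·0.011/0.18 = 0.03606 m/d
Retardation R = 1 + ρ_b·K_d/n = 1 + 1.59×2.4/0.18 = 22.20
Contaminant velocity v_c = v/R = 0.03606/22.20 = 0.001624 m/d
L = 1.89 km = 1890 m
t = L/v_c = 1890/0.001624 = 1.164e6 d
   = 1.164e6/365 = 3190 yr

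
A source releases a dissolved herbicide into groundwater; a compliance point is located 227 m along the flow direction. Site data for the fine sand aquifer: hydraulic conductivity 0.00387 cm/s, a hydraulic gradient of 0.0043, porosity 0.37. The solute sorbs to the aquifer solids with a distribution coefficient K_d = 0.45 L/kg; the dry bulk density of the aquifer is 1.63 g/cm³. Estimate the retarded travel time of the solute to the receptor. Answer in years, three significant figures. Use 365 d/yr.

K = 0.00387 cm/s × 864 = 3.344 m/d
q = Ki = 3.344 × 0.0043 = 0.01438 m/d
v = Ki/n = 3.344·0.0043/0.37 = 0.03886 m/d
Retardation R = 1 + ρ_b·K_d/n = 1 + 1.63×0.45/0.37 = 2.982
Contaminant velocity v_c = v/R = 0.03886/2.982 = 0.01303 m/d
t = L/v_c = 227/0.01303 = 17420 d
   = 17420/365 = 47.7 yr

47.7 years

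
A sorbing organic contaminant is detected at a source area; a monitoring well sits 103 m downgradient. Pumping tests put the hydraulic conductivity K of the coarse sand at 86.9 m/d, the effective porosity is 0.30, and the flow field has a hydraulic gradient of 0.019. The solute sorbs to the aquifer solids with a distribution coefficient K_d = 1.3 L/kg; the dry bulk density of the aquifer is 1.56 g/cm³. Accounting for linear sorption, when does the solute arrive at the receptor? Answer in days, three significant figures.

q = Ki = 86.9 × 0.019 = 1.651 m/d
Seepage velocity v = q / n = 1.651 / 0.30 = 5.504 m/d
Retardation R = 1 + ρ_b·K_d/n = 1 + 1.56×1.3/0.30 = 7.760
Contaminant velocity v_c = v/R = 5.504/7.760 = 0.7092 m/d
t = L/v_c = 103/0.7092 = 145.2 d

145 days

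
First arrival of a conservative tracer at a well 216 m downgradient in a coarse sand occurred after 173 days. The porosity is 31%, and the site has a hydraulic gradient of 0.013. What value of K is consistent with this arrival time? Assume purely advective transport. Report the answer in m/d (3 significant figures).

29.8 m/d

v = L / t = 216 / 173 = 1.249 m/d
K = v · n / i = 1.249 × 0.31 / 0.013 = 29.8 m/d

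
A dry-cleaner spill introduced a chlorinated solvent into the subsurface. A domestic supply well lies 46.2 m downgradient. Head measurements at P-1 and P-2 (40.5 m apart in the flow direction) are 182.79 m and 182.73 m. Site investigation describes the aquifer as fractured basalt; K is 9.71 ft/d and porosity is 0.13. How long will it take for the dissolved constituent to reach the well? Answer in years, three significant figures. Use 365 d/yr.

3.75 years

Hydraulic gradient i = (182.79 − 182.73) / 40.5 = 0.06 / 40.5 = 0.001481
K = 9.71 ft/d × 0.3048 = 2.960 m/d
Darcy flux q = K·i = 2.960 × 0.001481 = 0.004385 m/d
v_s = q/n_e = 0.004385/0.13 = 0.03373 m/d
t = L / v = 46.2 / 0.03373 = 1370 d
   = 1370 / 365 = 3.75 yr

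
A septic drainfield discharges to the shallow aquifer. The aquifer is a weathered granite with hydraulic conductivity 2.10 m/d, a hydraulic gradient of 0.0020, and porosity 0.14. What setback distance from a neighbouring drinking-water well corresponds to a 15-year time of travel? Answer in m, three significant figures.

Darcy flux q = K·i = 2.10 × 0.0020 = 0.004200 m/d
Average linear velocity = 0.004200 / 0.14 = 0.03000 m/d
T = 15 yr × 365 = 5475 d
L = v × T = 0.03000 × 5475 = 164.3 m

164 m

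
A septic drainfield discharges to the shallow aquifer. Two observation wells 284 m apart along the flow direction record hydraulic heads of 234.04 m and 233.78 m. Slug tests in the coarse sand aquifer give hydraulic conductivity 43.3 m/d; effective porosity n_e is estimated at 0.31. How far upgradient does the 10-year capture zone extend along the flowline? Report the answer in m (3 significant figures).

467 m

Hydraulic gradient i = (234.04 − 233.78) / 284 = 0.26 / 284 = 9.155e-4
q = Ki = 43.3 × 9.155e-4 = 0.03964 m/d
Average linear velocity = 0.03964 / 0.31 = 0.1279 m/d
T = 10 yr × 365 = 3650 d
L = v × T = 0.1279 × 3650 = 466.7 m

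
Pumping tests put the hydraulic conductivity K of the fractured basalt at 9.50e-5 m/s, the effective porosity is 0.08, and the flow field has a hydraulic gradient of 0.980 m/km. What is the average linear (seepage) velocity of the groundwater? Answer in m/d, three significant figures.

K = 9.50e-5 m/s × 86400 s/d = 8.208 m/d
Specific discharge q = 8.208 × 9.8e-4 = 0.008044 m/d
Average linear velocity = 0.008044 / 0.08 = 0.1005 m/d

0.101 m/d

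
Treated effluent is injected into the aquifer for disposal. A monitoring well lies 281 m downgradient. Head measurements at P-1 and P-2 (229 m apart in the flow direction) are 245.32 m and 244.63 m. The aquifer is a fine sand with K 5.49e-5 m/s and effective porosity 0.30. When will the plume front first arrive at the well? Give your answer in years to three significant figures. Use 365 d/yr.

Hydraulic gradient i = (245.32 − 244.63) / 229 = 0.69 / 229 = 0.003013
K = 5.49e-5 m/s × 86400 s/d = 4.743 m/d
q = Ki = 4.743 × 0.003013 = 0.01429 m/d
v_s = q/n_e = 0.01429/0.30 = 0.04764 m/d
t = L / v = 281 / 0.04764 = 5898 d
   = 5898 / 365 = 16.2 yr

16.2 years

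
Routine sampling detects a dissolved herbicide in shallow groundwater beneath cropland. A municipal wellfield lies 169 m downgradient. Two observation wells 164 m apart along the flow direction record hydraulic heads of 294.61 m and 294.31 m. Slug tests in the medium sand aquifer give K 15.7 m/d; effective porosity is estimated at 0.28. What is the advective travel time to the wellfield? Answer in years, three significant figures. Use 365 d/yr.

Hydraulic gradient i = (294.61 − 294.31) / 164 = 0.30 / 164 = 0.001829
Darcy flux q = K·i = 15.7 × 0.001829 = 0.02872 m/d
Seepage velocity v = q / n = 0.02872 / 0.28 = 0.1026 m/d
t = L / v = 169 / 0.1026 = 1648 d
   = 1648 / 365 = 4.51 yr

4.51 years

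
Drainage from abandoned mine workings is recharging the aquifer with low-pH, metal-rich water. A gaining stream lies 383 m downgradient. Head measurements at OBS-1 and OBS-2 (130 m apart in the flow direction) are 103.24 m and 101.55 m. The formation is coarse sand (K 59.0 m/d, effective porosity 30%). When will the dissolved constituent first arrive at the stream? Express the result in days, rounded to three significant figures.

150 days

Hydraulic gradient i = (103.24 − 101.55) / 130 = 1.69 / 130 = 0.01300
Darcy flux q = K·i = 59.0 × 0.01300 = 0.7670 m/d
Seepage velocity v = q / n = 0.7670 / 0.30 = 2.557 m/d
t = L / v = 383 / 2.557 = 149.8 d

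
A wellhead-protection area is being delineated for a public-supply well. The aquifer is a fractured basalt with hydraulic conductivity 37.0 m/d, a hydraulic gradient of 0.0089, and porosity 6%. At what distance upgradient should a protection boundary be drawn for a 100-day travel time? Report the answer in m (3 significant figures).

q = Ki = 37.0 × 0.0089 = 0.3293 m/d
Seepage velocity v = q / n = 0.3293 / 0.06 = 5.488 m/d
L = v × T = 5.488 × 100 = 548.8 m

549 m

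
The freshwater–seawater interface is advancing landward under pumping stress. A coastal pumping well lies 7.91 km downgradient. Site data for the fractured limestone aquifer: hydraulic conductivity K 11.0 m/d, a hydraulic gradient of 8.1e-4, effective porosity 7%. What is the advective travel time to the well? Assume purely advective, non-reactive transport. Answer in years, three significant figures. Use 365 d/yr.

170 years

Specific discharge q = 11.0 × 8.1e-4 = 0.008910 m/d
Average linear velocity = 0.008910 / 0.07 = 0.1273 m/d
L = 7.91 km = 7910 m
t = L / v = 7910 / 0.1273 = 62140 d
   = 62140 / 365 = 170 yr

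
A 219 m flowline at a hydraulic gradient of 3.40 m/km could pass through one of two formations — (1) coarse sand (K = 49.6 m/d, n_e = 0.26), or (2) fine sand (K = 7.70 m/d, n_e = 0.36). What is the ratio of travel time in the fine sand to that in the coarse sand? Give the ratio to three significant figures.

8.92

Unit 1 (coarse sand): v = 49.6×0.0034/0.26 = 0.6486 m/d, t = 219/0.6486 = 337.6 d
Unit 2 (fine sand): v = 7.70×0.0034/0.36 = 0.07272 m/d, t = 219/0.07272 = 3011 d
t(fine sand) / t(coarse sand) = 3011/337.6 = 8.92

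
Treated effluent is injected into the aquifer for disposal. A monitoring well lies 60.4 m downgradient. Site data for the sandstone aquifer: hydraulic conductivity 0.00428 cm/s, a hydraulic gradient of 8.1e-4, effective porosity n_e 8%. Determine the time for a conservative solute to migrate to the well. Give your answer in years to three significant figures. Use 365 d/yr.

K = 0.00428 cm/s × 864 = 3.698 m/d
Darcy flux q = K·i = 3.698 × 8.1e-4 = 0.002995 m/d
v_s = q/n_e = 0.002995/0.08 = 0.03744 m/d
t = L / v = 60.4 / 0.03744 = 1613 d
   = 1613 / 365 = 4.42 yr

4.42 years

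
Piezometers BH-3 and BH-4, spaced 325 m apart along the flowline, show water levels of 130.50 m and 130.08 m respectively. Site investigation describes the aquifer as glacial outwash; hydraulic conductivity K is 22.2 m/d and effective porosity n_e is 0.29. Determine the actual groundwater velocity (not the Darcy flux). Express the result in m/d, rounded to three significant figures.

0.0989 m/d

Hydraulic gradient i = (130.50 − 130.08) / 325 = 0.42 / 325 = 0.001292
Specific discharge q = 22.2 × 0.001292 = 0.02869 m/d
Seepage velocity v = q / n = 0.02869 / 0.29 = 0.09893 m/d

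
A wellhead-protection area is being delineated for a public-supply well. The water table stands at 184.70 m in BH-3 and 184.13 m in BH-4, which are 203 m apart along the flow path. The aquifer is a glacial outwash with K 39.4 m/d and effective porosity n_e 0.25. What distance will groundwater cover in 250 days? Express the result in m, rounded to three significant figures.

Hydraulic gradient i = (184.70 − 184.13) / 203 = 0.57 / 203 = 0.002808
Specific discharge q = 39.4 × 0.002808 = 0.1106 m/d
v_s = q/n_e = 0.1106/0.25 = 0.4425 m/d
L = v × T = 0.4425 × 250 = 110.6 m

111 m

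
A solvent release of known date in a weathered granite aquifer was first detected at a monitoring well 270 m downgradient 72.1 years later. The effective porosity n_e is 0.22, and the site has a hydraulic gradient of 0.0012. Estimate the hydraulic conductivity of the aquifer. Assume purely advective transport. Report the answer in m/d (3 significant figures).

1.88 m/d

t = 72.1 years = 26320 d
v = L / t = 270 / 26320 = 0.01026 m/d
K = v · n / i = 0.01026 × 0.22 / 0.0012 = 1.88 m/d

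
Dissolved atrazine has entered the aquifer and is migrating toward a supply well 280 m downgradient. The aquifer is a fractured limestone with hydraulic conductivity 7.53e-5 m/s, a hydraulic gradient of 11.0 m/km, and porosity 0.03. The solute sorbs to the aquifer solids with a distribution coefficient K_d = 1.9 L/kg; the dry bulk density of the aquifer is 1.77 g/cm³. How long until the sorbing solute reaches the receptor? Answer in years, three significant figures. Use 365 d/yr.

K = 7.53e-5 m/s × 86400 s/d = 6.506 m/d
q = Ki = 6.506 × 0.011 = 0.07157 m/d
Average linear velocity = 0.07157 / 0.03 = 2.386 m/d
Retardation R = 1 + ρ_b·K_d/n = 1 + 1.77×1.9/0.03 = 113.1
Contaminant velocity v_c = v/R = 2.386/113.1 = 0.02109 m/d
t = L/v_c = 280/0.02109 = 13280 d
   = 13280/365 = 36.4 yr

36.4 years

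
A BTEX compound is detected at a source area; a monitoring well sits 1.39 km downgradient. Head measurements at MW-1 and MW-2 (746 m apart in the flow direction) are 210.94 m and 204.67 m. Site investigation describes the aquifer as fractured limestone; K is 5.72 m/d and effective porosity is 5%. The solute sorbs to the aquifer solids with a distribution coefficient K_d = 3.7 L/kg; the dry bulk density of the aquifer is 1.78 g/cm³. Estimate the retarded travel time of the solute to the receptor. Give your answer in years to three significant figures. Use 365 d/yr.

526 years

Hydraulic gradient i = (210.94 − 204.67) / 746 = 6.27 / 746 = 0.008405
q = Ki = 5.72 × 0.008405 = 0.04808 m/d
Seepage velocity v = q / n = 0.04808 / 0.05 = 0.9615 m/d
Retardation R = 1 + ρ_b·K_d/n = 1 + 1.78×3.7/0.05 = 132.7
Contaminant velocity v_c = v/R = 0.9615/132.7 = 0.007245 m/d
L = 1.39 km = 1390 m
t = L/v_c = 1390/0.007245 = 191900 d
   = 191900/365 = 526 yr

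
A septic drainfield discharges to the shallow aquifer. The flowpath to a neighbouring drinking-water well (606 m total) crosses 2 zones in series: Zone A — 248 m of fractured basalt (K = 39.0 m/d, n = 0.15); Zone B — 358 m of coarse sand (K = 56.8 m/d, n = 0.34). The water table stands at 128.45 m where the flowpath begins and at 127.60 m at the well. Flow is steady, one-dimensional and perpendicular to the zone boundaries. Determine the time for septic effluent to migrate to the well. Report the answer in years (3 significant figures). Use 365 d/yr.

Total head drop ΔH = 128.45 − 127.60 = 0.85 m
Steady 1-D flow in series ⇒ the Darcy flux q is identical in every zone and the zone head losses add (resistances L/K in series).
Σ(L/K) = 248/39.0 + 358/56.8 = 6.359 + 6.303 = 12.66 d
q = ΔH / Σ(L/K) = 0.85 / 12.66 = 0.06713 m/d (same in every zone)
Zone A: v = q/n = 0.06713/0.15 = 0.4475 m/d → t_A = 248/0.4475 = 554.1 d
Zone B: v = q/n = 0.06713/0.34 = 0.1974 m/d → t_B = 358/0.1974 = 1813 d
Total t = 554.1 + 1813 = 2367 d
   = 2367 / 365 = 6.49 yr

6.49 years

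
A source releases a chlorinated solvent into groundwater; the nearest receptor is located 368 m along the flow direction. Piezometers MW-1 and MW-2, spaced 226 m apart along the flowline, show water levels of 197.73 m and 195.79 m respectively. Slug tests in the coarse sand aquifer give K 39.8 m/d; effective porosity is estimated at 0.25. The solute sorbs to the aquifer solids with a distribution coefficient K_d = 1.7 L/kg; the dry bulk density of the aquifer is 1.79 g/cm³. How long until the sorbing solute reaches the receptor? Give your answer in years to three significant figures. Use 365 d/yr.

9.72 years

Hydraulic gradient i = (197.73 − 195.79) / 226 = 1.94 / 226 = 0.008584
q = Ki = 39.8 × 0.008584 = 0.3416 m/d
v = Ki/n = 39.8·0.008584/0.25 = 1.367 m/d
Retardation R = 1 + ρ_b·K_d/n = 1 + 1.79×1.7/0.25 = 13.17
Contaminant velocity v_c = v/R = 1.367/13.17 = 0.1037 m/d
t = L/v_c = 368/0.1037 = 3547 d
   = 3547/365 = 9.72 yr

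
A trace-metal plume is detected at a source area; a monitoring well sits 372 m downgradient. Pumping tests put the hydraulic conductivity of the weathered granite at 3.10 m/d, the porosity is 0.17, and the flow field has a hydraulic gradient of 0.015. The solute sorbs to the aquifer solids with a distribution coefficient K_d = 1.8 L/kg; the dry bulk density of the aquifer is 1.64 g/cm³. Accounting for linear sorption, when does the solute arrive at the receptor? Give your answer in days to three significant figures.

25000 days

Specific discharge q = 3.10 × 0.015 = 0.04650 m/d
Average linear velocity = 0.04650 / 0.17 = 0.2735 m/d
Retardation R = 1 + ρ_b·K_d/n = 1 + 1.64×1.8/0.17 = 18.36
Contaminant velocity v_c = v/R = 0.2735/18.36 = 0.01489 m/d
t = L/v_c = 372/0.01489 = 24980 d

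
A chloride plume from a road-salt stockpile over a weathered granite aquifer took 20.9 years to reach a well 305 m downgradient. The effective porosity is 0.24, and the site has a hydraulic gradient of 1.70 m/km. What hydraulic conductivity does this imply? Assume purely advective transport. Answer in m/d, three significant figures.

5.64 m/d

t = 20.9 years = 7628 d
v = L / t = 305 / 7628 = 0.03998 m/d
K = v · n / i = 0.03998 × 0.24 / 0.0017 = 5.64 m/d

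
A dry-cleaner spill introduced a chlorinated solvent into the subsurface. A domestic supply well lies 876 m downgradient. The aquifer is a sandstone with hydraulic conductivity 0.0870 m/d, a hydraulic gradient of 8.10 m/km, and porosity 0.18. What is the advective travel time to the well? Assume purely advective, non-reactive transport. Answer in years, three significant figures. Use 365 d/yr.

613 years

q = Ki = 0.0870 × 0.0081 = 7.047e-4 m/d
v_s = q/n_e = 7.047e-4/0.18 = 0.003915 m/d
t = L / v = 876 / 0.003915 = 223800 d
   = 223800 / 365 = 613 yr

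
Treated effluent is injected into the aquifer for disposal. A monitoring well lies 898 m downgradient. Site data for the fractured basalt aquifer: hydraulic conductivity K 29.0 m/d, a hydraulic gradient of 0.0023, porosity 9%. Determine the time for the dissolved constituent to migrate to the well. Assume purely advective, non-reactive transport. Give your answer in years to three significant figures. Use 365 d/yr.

q = Ki = 29.0 × 0.0023 = 0.06670 m/d
v_s = q/n_e = 0.06670/0.09 = 0.7411 m/d
t = L / v = 898 / 0.7411 = 1212 d
   = 1212 / 365 = 3.32 yr

3.32 years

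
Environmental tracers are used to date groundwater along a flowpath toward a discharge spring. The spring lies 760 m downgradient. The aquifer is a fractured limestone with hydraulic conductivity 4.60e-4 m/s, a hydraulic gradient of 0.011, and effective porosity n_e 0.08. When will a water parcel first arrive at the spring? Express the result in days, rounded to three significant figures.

139 days

K = 4.60e-4 m/s × 86400 s/d = 39.74 m/d
Darcy flux q = K·i = 39.74 × 0.011 = 0.4372 m/d
v = Ki/n = 39.74·0.011/0.08 = 5.465 m/d
t = L / v = 760 / 5.465 = 139.1 d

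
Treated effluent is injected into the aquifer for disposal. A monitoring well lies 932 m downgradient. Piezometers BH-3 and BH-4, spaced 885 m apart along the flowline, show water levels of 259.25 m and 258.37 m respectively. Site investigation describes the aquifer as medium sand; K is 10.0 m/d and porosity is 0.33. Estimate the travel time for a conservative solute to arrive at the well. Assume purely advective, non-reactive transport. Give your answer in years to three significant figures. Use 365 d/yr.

Hydraulic gradient i = (259.25 − 258.37) / 885 = 0.88 / 885 = 9.944e-4
q = Ki = 10.0 × 9.944e-4 = 0.009944 m/d
v = Ki/n = 10.0·9.944e-4/0.33 = 0.03013 m/d
t = L / v = 932 / 0.03013 = 30930 d
   = 30930 / 365 = 84.7 yr

84.7 years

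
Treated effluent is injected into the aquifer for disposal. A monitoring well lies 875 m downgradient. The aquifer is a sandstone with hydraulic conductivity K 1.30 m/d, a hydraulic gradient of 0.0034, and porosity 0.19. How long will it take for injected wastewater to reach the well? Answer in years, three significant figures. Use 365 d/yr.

103 years

Darcy flux q = K·i = 1.30 × 0.0034 = 0.004420 m/d
v = Ki/n = 1.30·0.0034/0.19 = 0.02326 m/d
t = L / v = 875 / 0.02326 = 37610 d
   = 37610 / 365 = 103 yr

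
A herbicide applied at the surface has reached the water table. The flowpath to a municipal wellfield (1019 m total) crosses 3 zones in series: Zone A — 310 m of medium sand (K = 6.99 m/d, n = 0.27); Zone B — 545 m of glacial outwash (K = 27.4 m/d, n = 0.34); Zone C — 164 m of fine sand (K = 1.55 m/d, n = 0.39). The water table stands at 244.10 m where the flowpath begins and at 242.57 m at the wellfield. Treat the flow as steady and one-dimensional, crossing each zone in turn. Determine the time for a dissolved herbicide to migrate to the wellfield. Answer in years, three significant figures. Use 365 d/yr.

101 years

Total head drop ΔH = 244.10 − 242.57 = 1.53 m
Steady 1-D flow in series ⇒ the Darcy flux q is identical in every zone and the zone head losses add (resistances L/K in series).
Σ(L/K) = 310/6.99 + 545/27.4 + 164/1.55 = 44.35 + 19.89 + 105.8 = 170.0 d
q = ΔH / Σ(L/K) = 1.53 / 170.0 = 0.008998 m/d (same in every zone)
Zone A: v = q/n = 0.008998/0.27 = 0.03332 m/d → t_A = 310/0.03332 = 9303 d
Zone B: v = q/n = 0.008998/0.34 = 0.02646 m/d → t_B = 545/0.02646 = 20590 d
Zone C: v = q/n = 0.008998/0.39 = 0.02307 m/d → t_C = 164/0.02307 = 7109 d
Total t = 9303 + 20590 + 7109 = 37010 d
   = 37010 / 365 = 101 yr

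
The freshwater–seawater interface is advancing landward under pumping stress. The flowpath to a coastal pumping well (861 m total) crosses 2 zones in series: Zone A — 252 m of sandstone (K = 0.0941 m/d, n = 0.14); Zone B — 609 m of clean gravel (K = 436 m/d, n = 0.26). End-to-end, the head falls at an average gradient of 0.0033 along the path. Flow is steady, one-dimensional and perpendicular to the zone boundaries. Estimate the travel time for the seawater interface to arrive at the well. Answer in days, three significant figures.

Continuity: the same q passes through each zone, so ΔH = q·Σ(L_j/K_j) — the zones act as resistances in series.
Σ(L/K) = 252/0.0941 + 609/436 = 2678 + 1.397 = 2679 d
K_eq = L_total / Σ(L/K) = 861 / 2679 = 0.3213 m/d
q = K_eq · i = 0.3213 × 0.0033 = 0.001060 m/d (same in every zone)
Zone A: v = q/n = 0.001060/0.14 = 0.007574 m/d → t_A = 252/0.007574 = 33270 d
Zone B: v = q/n = 0.001060/0.26 = 0.004079 m/d → t_B = 609/0.004079 = 149300 d
Total t = 33270 + 149300 = 182600 d

183000 days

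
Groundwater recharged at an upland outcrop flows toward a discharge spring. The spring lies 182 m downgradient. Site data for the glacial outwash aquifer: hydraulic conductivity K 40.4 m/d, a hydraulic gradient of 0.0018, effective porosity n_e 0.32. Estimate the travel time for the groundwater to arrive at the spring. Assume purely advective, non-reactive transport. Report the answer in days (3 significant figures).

Specific discharge q = 40.4 × 0.0018 = 0.07272 m/d
v = Ki/n = 40.4·0.0018/0.32 = 0.2272 m/d
t = L / v = 182 / 0.2272 = 800.9 d

801 days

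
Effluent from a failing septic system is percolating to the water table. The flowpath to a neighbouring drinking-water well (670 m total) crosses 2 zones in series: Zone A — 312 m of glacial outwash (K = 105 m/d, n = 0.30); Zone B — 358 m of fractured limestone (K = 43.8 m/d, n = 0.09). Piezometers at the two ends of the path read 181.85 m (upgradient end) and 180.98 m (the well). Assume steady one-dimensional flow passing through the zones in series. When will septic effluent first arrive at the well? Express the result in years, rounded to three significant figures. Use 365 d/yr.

4.42 years

Total head drop ΔH = 181.85 − 180.98 = 0.87 m
Continuity: the same q passes through each zone, so ΔH = q·Σ(L_j/K_j) — the zones act as resistances in series.
Σ(L/K) = 312/105 + 358/43.8 = 2.971 + 8.174 = 11.14 d
q = ΔH / Σ(L/K) = 0.87 / 11.14 = 0.07806 m/d (same in every zone)
Zone A: v = q/n = 0.07806/0.30 = 0.2602 m/d → t_A = 312/0.2602 = 1199 d
Zone B: v = q/n = 0.07806/0.09 = 0.8674 m/d → t_B = 358/0.8674 = 412.7 d
Total t = 1199 + 412.7 = 1612 d
   = 1612 / 365 = 4.42 yr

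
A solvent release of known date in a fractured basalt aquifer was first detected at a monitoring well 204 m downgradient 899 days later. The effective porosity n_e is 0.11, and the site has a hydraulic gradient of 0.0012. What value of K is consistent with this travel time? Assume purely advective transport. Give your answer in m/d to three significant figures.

v = L / t = 204 / 899 = 0.2269 m/d
K = v · n / i = 0.2269 × 0.11 / 0.0012 = 20.8 m/d

20.8 m/d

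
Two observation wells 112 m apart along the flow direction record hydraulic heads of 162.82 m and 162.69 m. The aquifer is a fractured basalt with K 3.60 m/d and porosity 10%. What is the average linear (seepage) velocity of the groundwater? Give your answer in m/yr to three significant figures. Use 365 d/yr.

Hydraulic gradient i = (162.82 − 162.69) / 112 = 0.13 / 112 = 0.001161
Specific discharge q = 3.60 × 0.001161 = 0.004179 m/d
Seepage velocity v = q / n = 0.004179 / 0.10 = 0.04179 m/d
   = 0.04179 × 365 = 15.3 m/yr

15.3 m/yr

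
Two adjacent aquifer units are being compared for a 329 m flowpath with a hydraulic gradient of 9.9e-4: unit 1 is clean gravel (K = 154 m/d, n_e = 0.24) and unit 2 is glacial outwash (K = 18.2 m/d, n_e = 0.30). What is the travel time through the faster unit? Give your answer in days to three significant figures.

Unit 1 (clean gravel): v = 154×9.9e-4/0.24 = 0.6353 m/d, t = 329/0.6353 = 517.9 d
Unit 2 (glacial outwash): v = 18.2×9.9e-4/0.30 = 0.06006 m/d, t = 329/0.06006 = 5478 d
Faster unit: t = 518 d

518 days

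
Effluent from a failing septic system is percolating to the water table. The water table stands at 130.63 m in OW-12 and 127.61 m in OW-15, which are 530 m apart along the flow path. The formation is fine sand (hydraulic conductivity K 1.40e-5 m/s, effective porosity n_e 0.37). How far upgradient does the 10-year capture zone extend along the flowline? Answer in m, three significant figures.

Hydraulic gradient i = (130.63 − 127.61) / 530 = 3.02 / 530 = 0.005698
K = 1.40e-5 m/s × 86400 s/d = 1.210 m/d
q = Ki = 1.210 × 0.005698 = 0.006892 m/d
Seepage velocity v = q / n = 0.006892 / 0.37 = 0.01863 m/d
T = 10 yr × 365 = 3650 d
L = v × T = 0.01863 × 3650 = 67.99 m

68.0 m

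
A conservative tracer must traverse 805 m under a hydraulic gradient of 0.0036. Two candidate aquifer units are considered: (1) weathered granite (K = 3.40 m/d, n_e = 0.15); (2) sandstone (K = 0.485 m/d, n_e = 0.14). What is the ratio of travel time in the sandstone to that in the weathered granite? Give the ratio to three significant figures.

6.54

Unit 1 (weathered granite): v = 3.40×0.0036/0.15 = 0.08160 m/d, t = 805/0.08160 = 9865 d
Unit 2 (sandstone): v = 0.485×0.0036/0.14 = 0.01247 m/d, t = 805/0.01247 = 64550 d
t(sandstone) / t(weathered granite) = 64550/9865 = 6.54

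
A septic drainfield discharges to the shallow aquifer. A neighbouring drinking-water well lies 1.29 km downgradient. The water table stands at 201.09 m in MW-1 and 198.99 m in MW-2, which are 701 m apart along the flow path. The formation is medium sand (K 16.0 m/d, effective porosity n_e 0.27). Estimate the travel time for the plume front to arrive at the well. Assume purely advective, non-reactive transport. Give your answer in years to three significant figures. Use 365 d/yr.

Hydraulic gradient i = (201.09 − 198.99) / 701 = 2.10 / 701 = 0.002996
Specific discharge q = 16.0 × 0.002996 = 0.04793 m/d
Seepage velocity v = q / n = 0.04793 / 0.27 = 0.1775 m/d
L = 1.29 km = 1290 m
t = L / v = 1290 / 0.1775 = 7267 d
   = 7267 / 365 = 19.9 yr

19.9 years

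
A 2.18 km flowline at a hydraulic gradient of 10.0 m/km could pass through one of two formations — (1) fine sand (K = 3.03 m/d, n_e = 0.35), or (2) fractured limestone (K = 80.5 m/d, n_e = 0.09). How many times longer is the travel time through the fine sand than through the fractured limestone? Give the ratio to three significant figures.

Unit 1 (fine sand): v = 3.03×0.010/0.35 = 0.08657 m/d, t = 2180/0.08657 = 25180 d
Unit 2 (fractured limestone): v = 80.5×0.010/0.09 = 8.944 m/d, t = 2180/8.944 = 243.7 d
t(fine sand) / t(fractured limestone) = 25180/243.7 = 103

103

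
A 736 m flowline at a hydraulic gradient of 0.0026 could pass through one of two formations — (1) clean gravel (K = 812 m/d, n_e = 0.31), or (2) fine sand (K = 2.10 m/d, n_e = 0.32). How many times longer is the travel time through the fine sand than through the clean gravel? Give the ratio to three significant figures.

399

Unit 1 (clean gravel): v = 812×0.0026/0.31 = 6.810 m/d, t = 736/6.810 = 108.1 d
Unit 2 (fine sand): v = 2.10×0.0026/0.32 = 0.01706 m/d, t = 736/0.01706 = 43140 d
t(fine sand) / t(clean gravel) = 43140/108.1 = 399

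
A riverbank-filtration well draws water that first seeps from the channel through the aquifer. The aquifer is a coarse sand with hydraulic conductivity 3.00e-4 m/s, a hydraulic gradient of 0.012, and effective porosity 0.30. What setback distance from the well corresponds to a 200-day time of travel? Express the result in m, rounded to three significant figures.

K = 3.00e-4 m/s × 86400 s/d = 25.92 m/d
Specific discharge q = 25.92 × 0.012 = 0.3110 m/d
Seepage velocity v = q / n = 0.3110 / 0.30 = 1.037 m/d
L = v × T = 1.037 × 200 = 207.4 m

207 m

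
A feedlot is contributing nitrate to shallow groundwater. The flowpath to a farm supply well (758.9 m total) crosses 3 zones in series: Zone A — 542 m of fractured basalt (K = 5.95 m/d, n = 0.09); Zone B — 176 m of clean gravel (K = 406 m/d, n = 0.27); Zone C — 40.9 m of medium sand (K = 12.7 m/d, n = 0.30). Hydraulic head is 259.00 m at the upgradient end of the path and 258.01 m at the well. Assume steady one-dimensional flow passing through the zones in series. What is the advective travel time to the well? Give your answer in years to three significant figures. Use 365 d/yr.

28.5 years

Total head drop ΔH = 259.00 − 258.01 = 0.99 m
Steady 1-D flow in series ⇒ the Darcy flux q is identical in every zone and the zone head losses add (resistances L/K in series).
Σ(L/K) = 542/5.95 + 176/406 + 40.9/12.7 = 91.09 + 0.4335 + 3.220 = 94.75 d
q = ΔH / Σ(L/K) = 0.99 / 94.75 = 0.01045 m/d (same in every zone)
Zone A: v = q/n = 0.01045/0.09 = 0.1161 m/d → t_A = 542/0.1161 = 4668 d
Zone B: v = q/n = 0.01045/0.27 = 0.03870 m/d → t_B = 176/0.03870 = 4548 d
Zone C: v = q/n = 0.01045/0.30 = 0.03483 m/d → t_C = 40.9/0.03483 = 1174 d
Total t = 4668 + 4548 + 1174 = 10390 d
   = 10390 / 365 = 28.5 yr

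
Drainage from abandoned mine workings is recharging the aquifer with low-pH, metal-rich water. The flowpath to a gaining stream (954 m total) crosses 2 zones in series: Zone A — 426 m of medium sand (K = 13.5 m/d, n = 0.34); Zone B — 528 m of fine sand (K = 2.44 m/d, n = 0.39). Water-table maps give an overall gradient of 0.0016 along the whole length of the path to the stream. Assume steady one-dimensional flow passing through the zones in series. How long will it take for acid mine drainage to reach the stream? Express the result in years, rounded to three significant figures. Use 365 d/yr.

156 years

Steady 1-D flow in series ⇒ the Darcy flux q is identical in every zone and the zone head losses add (resistances L/K in series).
Σ(L/K) = 426/13.5 + 528/2.44 = 31.56 + 216.4 = 247.9 d
K_eq = L_total / Σ(L/K) = 954 / 247.9 = 3.848 m/d
q = K_eq · i = 3.848 × 0.0016 = 0.006156 m/d (same in every zone)
Zone A: v = q/n = 0.006156/0.34 = 0.01811 m/d → t_A = 426/0.01811 = 23530 d
Zone B: v = q/n = 0.006156/0.39 = 0.01578 m/d → t_B = 528/0.01578 = 33450 d
Total t = 23530 + 33450 = 56980 d
   = 56980 / 365 = 156 yr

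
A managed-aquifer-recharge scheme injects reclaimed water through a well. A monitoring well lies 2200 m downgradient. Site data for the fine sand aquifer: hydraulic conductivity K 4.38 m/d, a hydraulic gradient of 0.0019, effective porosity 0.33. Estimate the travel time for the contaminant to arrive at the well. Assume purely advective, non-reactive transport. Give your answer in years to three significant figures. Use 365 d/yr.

q = Ki = 4.38 × 0.0019 = 0.008322 m/d
v = Ki/n = 4.38·0.0019/0.33 = 0.02522 m/d
t = L / v = 2200 / 0.02522 = 87240 d
   = 87240 / 365 = 239 yr

239 years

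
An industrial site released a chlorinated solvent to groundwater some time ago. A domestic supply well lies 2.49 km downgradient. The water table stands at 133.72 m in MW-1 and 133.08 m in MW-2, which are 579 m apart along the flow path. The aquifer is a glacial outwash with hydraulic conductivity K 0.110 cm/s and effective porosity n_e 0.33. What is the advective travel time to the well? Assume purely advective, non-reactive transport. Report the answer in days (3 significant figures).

Hydraulic gradient i = (133.72 − 133.08) / 579 = 0.64 / 579 = 0.001105
K = 0.110 cm/s × 864 = 95.04 m/d
Specific discharge q = 95.04 × 0.001105 = 0.1051 m/d
Seepage velocity v = q / n = 0.1051 / 0.33 = 0.3183 m/d
L = 2.49 km = 2490 m
t = L / v = 2490 / 0.3183 = 7822 d

7820 days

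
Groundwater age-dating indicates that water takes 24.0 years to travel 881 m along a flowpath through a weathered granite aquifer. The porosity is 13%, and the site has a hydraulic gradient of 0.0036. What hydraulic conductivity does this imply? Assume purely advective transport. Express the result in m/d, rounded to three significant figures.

3.63 m/d

t = 24.0 years = 8760 d
v = L / t = 881 / 8760 = 0.1006 m/d
K = v · n / i = 0.1006 × 0.13 / 0.0036 = 3.63 m/d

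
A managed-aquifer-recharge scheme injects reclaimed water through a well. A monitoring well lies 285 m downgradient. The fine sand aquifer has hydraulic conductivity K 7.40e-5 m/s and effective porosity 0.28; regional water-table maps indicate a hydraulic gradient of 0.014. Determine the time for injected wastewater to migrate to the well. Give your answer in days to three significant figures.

892 days

K = 7.40e-5 m/s × 86400 s/d = 6.394 m/d
q = Ki = 6.394 × 0.014 = 0.08951 m/d
Seepage velocity v = q / n = 0.08951 / 0.28 = 0.3197 m/d
t = L / v = 285 / 0.3197 = 891.5 d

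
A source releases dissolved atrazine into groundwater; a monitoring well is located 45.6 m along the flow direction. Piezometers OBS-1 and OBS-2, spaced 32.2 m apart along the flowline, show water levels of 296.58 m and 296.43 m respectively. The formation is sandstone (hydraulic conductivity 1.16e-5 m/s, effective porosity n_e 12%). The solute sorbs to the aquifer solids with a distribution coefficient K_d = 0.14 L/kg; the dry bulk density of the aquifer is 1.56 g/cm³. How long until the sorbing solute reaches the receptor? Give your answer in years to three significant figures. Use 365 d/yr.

Hydraulic gradient i = (296.58 − 296.43) / 32.2 = 0.15 / 32.2 = 0.004658
K = 1.16e-5 m/s × 86400 s/d = 1.002 m/d
Darcy flux q = K·i = 1.002 × 0.004658 = 0.004669 m/d
Seepage velocity v = q / n = 0.004669 / 0.12 = 0.03891 m/d
Retardation R = 1 + ρ_b·K_d/n = 1 + 1.56×0.14/0.12 = 2.820
Contaminant velocity v_c = v/R = 0.03891/2.820 = 0.01380 m/d
t = L/v_c = 45.6/0.01380 = 3305 d
   = 3305/365 = 9.06 yr

9.06 years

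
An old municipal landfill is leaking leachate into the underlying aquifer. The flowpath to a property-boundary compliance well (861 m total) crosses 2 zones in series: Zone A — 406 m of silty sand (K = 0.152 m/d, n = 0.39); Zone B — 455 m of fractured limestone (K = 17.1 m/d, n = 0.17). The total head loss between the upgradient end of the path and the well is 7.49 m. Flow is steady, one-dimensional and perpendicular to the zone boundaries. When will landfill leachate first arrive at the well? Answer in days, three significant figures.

Continuity: the same q passes through each zone, so ΔH = q·Σ(L_j/K_j) — the zones act as resistances in series.
Σ(L/K) = 406/0.152 + 455/17.1 = 2671 + 26.61 = 2698 d
q = ΔH / Σ(L/K) = 7.49 / 2698 = 0.002776 m/d (same in every zone)
Zone A: v = q/n = 0.002776/0.39 = 0.007119 m/d → t_A = 406/0.007119 = 57030 d
Zone B: v = q/n = 0.002776/0.17 = 0.01633 m/d → t_B = 455/0.01633 = 27860 d
Total t = 57030 + 27860 = 84890 d

84900 days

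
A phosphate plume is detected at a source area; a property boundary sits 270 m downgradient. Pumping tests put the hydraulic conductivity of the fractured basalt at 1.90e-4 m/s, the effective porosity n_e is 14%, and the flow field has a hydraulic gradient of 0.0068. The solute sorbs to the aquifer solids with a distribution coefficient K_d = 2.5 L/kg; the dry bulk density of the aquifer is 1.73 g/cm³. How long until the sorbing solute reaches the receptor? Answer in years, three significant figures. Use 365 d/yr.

29.6 years

K = 1.90e-4 m/s × 86400 s/d = 16.42 m/d
Specific discharge q = 16.42 × 0.0068 = 0.1116 m/d
Average linear velocity = 0.1116 / 0.14 = 0.7973 m/d
Retardation R = 1 + ρ_b·K_d/n = 1 + 1.73×2.5/0.14 = 31.89
Contaminant velocity v_c = v/R = 0.7973/31.89 = 0.02500 m/d
t = L/v_c = 270/0.02500 = 10800 d
   = 10800/365 = 29.6 yr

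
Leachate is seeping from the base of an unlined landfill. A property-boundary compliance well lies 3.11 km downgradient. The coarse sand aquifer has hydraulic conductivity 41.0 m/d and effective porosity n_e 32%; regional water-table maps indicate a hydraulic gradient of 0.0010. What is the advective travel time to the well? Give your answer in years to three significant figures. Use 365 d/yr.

Darcy flux q = K·i = 41.0 × 0.0010 = 0.04100 m/d
v = Ki/n = 41.0·0.0010/0.32 = 0.1281 m/d
L = 3.11 km = 3110 m
t = L / v = 3110 / 0.1281 = 24270 d
   = 24270 / 365 = 66.5 yr

66.5 years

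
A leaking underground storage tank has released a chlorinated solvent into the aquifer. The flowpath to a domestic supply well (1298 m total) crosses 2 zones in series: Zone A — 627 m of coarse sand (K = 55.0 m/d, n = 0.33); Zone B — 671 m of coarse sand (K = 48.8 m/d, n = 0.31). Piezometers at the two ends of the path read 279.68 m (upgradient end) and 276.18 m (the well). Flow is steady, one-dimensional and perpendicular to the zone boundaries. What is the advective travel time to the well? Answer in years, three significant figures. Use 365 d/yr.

Total head drop ΔH = 279.68 − 276.18 = 3.50 m
Steady 1-D flow in series ⇒ the Darcy flux q is identical in every zone and the zone head losses add (resistances L/K in series).
Σ(L/K) = 627/55.0 + 671/48.8 = 11.40 + 13.75 = 25.15 d
q = ΔH / Σ(L/K) = 3.50 / 25.15 = 0.1392 m/d (same in every zone)
Zone A: v = q/n = 0.1392/0.33 = 0.4217 m/d → t_A = 627/0.4217 = 1487 d
Zone B: v = q/n = 0.1392/0.31 = 0.4489 m/d → t_B = 671/0.4489 = 1495 d
Total t = 1487 + 1495 = 2981 d
   = 2981 / 365 = 8.17 yr

8.17 years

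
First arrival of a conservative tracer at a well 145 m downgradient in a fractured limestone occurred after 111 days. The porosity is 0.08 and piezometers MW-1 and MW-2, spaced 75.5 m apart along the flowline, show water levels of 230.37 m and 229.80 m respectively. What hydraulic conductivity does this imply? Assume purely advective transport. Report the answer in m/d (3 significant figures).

Hydraulic gradient i = (230.37 − 229.80) / 75.5 = 0.57 / 75.5 = 0.007550
v = L / t = 145 / 111 = 1.306 m/d
K = v · n / i = 1.306 × 0.08 / 0.007550 = 13.8 m/d

13.8 m/d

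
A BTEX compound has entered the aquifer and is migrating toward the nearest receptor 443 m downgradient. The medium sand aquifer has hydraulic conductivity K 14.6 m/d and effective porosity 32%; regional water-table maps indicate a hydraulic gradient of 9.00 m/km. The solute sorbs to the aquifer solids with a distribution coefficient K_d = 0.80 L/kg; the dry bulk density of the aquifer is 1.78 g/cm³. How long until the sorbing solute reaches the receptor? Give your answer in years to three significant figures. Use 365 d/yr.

16.1 years

Darcy flux q = K·i = 14.6 × 0.0090 = 0.1314 m/d
Average linear velocity = 0.1314 / 0.32 = 0.4106 m/d
Retardation R = 1 + ρ_b·K_d/n = 1 + 1.78×0.80/0.32 = 5.450
Contaminant velocity v_c = v/R = 0.4106/5.450 = 0.07534 m/d
t = L/v_c = 443/0.07534 = 5880 d
   = 5880/365 = 16.1 yr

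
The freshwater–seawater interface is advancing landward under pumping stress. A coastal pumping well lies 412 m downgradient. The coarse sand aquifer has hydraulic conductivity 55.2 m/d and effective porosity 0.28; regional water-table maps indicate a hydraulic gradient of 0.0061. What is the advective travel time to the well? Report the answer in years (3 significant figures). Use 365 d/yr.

0.939 years

Darcy flux q = K·i = 55.2 × 0.0061 = 0.3367 m/d
Seepage velocity v = q / n = 0.3367 / 0.28 = 1.203 m/d
t = L / v = 412 / 1.203 = 342.6 d
   = 342.6 / 365 = 0.939 yr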